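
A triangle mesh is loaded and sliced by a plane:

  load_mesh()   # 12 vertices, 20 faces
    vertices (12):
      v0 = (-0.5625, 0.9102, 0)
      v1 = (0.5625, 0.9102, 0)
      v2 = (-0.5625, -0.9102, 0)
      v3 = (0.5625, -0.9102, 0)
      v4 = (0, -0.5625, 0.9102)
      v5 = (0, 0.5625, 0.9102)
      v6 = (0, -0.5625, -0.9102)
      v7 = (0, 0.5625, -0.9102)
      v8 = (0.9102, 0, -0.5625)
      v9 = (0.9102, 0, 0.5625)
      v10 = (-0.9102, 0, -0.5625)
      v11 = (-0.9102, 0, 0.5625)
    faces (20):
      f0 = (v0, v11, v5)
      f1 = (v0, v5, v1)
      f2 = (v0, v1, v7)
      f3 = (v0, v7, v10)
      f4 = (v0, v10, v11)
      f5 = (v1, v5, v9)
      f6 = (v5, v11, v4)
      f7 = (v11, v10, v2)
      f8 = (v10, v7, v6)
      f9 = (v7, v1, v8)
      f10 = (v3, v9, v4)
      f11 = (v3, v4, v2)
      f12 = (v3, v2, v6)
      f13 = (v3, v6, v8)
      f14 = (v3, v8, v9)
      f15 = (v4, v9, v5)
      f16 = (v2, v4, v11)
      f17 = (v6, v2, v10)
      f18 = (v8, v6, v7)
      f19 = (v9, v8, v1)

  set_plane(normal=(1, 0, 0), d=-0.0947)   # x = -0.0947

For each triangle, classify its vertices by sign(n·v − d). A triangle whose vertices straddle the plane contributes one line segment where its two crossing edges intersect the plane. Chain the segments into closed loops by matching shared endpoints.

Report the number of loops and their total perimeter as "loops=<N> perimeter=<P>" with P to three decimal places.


Straddling triangles (10 of 20):
  (v0,v11,v5) [--+] → (-0.0947, 0.503976, 0.874024)–(-0.0947, 0.621037, 0.756963)  len=0.1655
  (v0,v5,v1) [-++] → (-0.0947, 0.621037, 0.756963)–(-0.0947, 0.9102, 0)  len=0.8103
  (v0,v1,v7) [-++] → (-0.0947, 0.9102, 0)–(-0.0947, 0.621037, -0.756963)  len=0.8103
  (v0,v7,v10) [-+-] → (-0.0947, 0.621037, -0.756963)–(-0.0947, 0.503976, -0.874024)  len=0.1655
  (v5,v11,v4) [+-+] → (-0.0947, 0.503976, 0.874024)–(-0.0947, -0.503976, 0.874024)  len=1.0080
  (v10,v7,v6) [-++] → (-0.0947, 0.503976, -0.874024)–(-0.0947, -0.503976, -0.874024)  len=1.0080
  (v3,v4,v2) [++-] → (-0.0947, -0.621037, 0.756963)–(-0.0947, -0.9102, 0)  len=0.8103
  (v3,v2,v6) [+-+] → (-0.0947, -0.9102, 0)–(-0.0947, -0.621037, -0.756963)  len=0.8103
  (v2,v4,v11) [-+-] → (-0.0947, -0.621037, 0.756963)–(-0.0947, -0.503976, 0.874024)  len=0.1655
  (v6,v2,v10) [+--] → (-0.0947, -0.621037, -0.756963)–(-0.0947, -0.503976, -0.874024)  len=0.1655

Chained into 1 loop(s):
  loop 1: 10 segments, perimeter = 5.9194
Total perimeter = 5.919

loops=1 perimeter=5.919


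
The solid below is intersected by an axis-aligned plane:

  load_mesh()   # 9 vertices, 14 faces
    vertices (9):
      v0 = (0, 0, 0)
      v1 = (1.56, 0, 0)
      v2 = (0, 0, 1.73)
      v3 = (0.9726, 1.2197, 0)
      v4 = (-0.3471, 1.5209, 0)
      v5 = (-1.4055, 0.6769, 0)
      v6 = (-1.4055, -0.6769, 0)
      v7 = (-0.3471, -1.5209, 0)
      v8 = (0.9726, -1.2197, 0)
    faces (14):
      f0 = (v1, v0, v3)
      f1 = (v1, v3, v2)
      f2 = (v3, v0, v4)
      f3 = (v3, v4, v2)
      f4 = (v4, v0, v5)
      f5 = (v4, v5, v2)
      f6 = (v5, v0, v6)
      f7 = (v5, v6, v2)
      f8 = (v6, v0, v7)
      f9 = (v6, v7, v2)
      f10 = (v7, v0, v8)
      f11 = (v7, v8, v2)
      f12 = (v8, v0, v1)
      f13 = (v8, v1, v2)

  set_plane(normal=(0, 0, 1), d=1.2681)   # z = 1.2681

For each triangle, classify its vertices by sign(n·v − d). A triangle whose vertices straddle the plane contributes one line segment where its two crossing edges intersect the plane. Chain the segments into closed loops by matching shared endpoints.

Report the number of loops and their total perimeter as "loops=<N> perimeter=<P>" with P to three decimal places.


Straddling triangles (7 of 14):
  (v1,v3,v2) [--+] → (0.259679, 0.325653, 1.2681)–(0.416511, 0, 1.2681)  len=0.3615
  (v3,v4,v2) [--+] → (-0.0926737, 0.406072, 1.2681)–(0.259679, 0.325653, 1.2681)  len=0.3614
  (v4,v5,v2) [--+] → (-0.37526, 0.180728, 1.2681)–(-0.0926737, 0.406072, 1.2681)  len=0.3614
  (v5,v6,v2) [--+] → (-0.37526, -0.180728, 1.2681)–(-0.37526, 0.180728, 1.2681)  len=0.3615
  (v6,v7,v2) [--+] → (-0.0926737, -0.406072, 1.2681)–(-0.37526, -0.180728, 1.2681)  len=0.3614
  (v7,v8,v2) [--+] → (0.259679, -0.325653, 1.2681)–(-0.0926737, -0.406072, 1.2681)  len=0.3614
  (v8,v1,v2) [--+] → (0.416511, 0, 1.2681)–(0.259679, -0.325653, 1.2681)  len=0.3615

Chained into 1 loop(s):
  loop 1: 7 segments, perimeter = 2.5301
Total perimeter = 2.530

loops=1 perimeter=2.530


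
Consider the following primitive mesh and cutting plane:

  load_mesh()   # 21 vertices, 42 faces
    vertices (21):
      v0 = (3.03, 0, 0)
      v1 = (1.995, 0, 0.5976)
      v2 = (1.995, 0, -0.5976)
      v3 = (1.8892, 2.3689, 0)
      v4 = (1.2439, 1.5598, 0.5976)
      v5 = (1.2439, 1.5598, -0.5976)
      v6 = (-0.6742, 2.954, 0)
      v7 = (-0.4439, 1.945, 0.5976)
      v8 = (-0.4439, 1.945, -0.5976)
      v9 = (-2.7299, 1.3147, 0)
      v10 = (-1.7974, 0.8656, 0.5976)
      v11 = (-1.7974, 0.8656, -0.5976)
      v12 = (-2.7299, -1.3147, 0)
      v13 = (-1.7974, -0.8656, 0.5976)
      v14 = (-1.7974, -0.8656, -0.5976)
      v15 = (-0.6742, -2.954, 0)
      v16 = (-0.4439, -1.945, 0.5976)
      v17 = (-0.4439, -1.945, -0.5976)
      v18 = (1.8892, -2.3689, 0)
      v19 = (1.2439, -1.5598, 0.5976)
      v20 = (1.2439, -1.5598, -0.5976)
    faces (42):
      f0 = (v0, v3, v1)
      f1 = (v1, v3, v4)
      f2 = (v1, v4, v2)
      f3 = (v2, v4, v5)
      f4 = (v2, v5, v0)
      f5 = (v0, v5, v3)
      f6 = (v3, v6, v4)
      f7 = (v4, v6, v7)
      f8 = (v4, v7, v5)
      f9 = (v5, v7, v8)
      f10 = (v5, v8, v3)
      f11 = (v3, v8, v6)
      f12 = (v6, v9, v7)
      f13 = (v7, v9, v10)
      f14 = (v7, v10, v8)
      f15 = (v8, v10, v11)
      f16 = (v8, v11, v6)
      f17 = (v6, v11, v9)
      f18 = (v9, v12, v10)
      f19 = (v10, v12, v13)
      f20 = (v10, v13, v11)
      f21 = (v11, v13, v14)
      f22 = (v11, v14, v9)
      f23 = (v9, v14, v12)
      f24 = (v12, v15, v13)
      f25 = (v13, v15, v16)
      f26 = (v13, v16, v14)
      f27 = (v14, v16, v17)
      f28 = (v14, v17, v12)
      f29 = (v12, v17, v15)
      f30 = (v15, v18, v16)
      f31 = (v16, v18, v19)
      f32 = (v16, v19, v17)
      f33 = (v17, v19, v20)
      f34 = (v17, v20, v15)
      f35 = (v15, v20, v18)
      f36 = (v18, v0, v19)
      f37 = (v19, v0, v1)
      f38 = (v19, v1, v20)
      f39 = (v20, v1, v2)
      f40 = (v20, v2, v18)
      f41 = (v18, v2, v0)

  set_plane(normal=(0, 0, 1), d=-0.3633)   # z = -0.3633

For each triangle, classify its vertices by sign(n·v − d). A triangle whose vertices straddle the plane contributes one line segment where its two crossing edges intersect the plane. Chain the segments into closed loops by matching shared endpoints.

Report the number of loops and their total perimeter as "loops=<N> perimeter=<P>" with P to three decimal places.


Straddling triangles (28 of 42):
  (v1,v4,v2) [++-] → (1.84776, 0.305774, -0.3633)–(1.995, 0, -0.3633)  len=0.3394
  (v2,v4,v5) [-+-] → (1.84776, 0.305774, -0.3633)–(1.2439, 1.5598, -0.3633)  len=1.3918
  (v2,v5,v0) [--+] → (1.94417, 0.948252, -0.3633)–(2.40079, 0, -0.3633)  len=1.0525
  (v0,v5,v3) [+-+] → (1.94417, 0.948252, -0.3633)–(1.4969, 1.87702, -0.3633)  len=1.0309
  (v4,v7,v5) [++-] → (0.913034, 1.63531, -0.3633)–(1.2439, 1.5598, -0.3633)  len=0.3394
  (v5,v7,v8) [-+-] → (0.913034, 1.63531, -0.3633)–(-0.4439, 1.945, -0.3633)  len=1.3918
  (v5,v8,v3) [--+] → (0.470834, 2.1112, -0.3633)–(1.4969, 1.87702, -0.3633)  len=1.0525
  (v3,v8,v6) [+-+] → (0.470834, 2.1112, -0.3633)–(-0.534193, 2.3406, -0.3633)  len=1.0309
  (v7,v10,v8) [++-] → (-0.709232, 1.7334, -0.3633)–(-0.4439, 1.945, -0.3633)  len=0.3394
  (v8,v10,v11) [-+-] → (-0.709232, 1.7334, -0.3633)–(-1.7974, 0.8656, -0.3633)  len=1.3918
  (v8,v11,v6) [--+] → (-1.35703, 1.6844, -0.3633)–(-0.534193, 2.3406, -0.3633)  len=1.0525
  (v6,v11,v9) [+-+] → (-1.35703, 1.6844, -0.3633)–(-2.163, 1.04168, -0.3633)  len=1.0309
  (v10,v13,v11) [++-] → (-1.7974, 0.526226, -0.3633)–(-1.7974, 0.8656, -0.3633)  len=0.3394
  (v11,v13,v14) [-+-] → (-1.7974, 0.526226, -0.3633)–(-1.7974, -0.8656, -0.3633)  len=1.3918
  (v11,v14,v9) [--+] → (-2.163, -0.0107735, -0.3633)–(-2.163, 1.04168, -0.3633)  len=1.0525
  (v9,v14,v12) [+-+] → (-2.163, -0.0107735, -0.3633)–(-2.163, -1.04168, -0.3633)  len=1.0309
  (v13,v16,v14) [++-] → (-1.53207, -1.0772, -0.3633)–(-1.7974, -0.8656, -0.3633)  len=0.3394
  (v14,v16,v17) [-+-] → (-1.53207, -1.0772, -0.3633)–(-0.4439, -1.945, -0.3633)  len=1.3918
  (v14,v17,v12) [--+] → (-1.34017, -1.69788, -0.3633)–(-2.163, -1.04168, -0.3633)  len=1.0525
  (v12,v17,v15) [+-+] → (-1.34017, -1.69788, -0.3633)–(-0.534193, -2.3406, -0.3633)  len=1.0309
  (v16,v19,v17) [++-] → (-0.113034, -1.86949, -0.3633)–(-0.4439, -1.945, -0.3633)  len=0.3394
  (v17,v19,v20) [-+-] → (-0.113034, -1.86949, -0.3633)–(1.2439, -1.5598, -0.3633)  len=1.3918
  (v17,v20,v15) [--+] → (0.491874, -2.10642, -0.3633)–(-0.534193, -2.3406, -0.3633)  len=1.0525
  (v15,v20,v18) [+-+] → (0.491874, -2.10642, -0.3633)–(1.4969, -1.87702, -0.3633)  len=1.0309
  (v19,v1,v20) [++-] → (1.39114, -1.25403, -0.3633)–(1.2439, -1.5598, -0.3633)  len=0.3394
  (v20,v1,v2) [-+-] → (1.39114, -1.25403, -0.3633)–(1.995, 0, -0.3633)  len=1.3918
  (v20,v2,v18) [--+] → (1.95352, -0.928771, -0.3633)–(1.4969, -1.87702, -0.3633)  len=1.0525
  (v18,v2,v0) [+-+] → (1.95352, -0.928771, -0.3633)–(2.40079, 0, -0.3633)  len=1.0309

Chained into 2 loop(s):
  loop 1: 14 segments, perimeter = 12.1184
  loop 2: 14 segments, perimeter = 14.5833
Total perimeter = 26.702

loops=2 perimeter=26.702


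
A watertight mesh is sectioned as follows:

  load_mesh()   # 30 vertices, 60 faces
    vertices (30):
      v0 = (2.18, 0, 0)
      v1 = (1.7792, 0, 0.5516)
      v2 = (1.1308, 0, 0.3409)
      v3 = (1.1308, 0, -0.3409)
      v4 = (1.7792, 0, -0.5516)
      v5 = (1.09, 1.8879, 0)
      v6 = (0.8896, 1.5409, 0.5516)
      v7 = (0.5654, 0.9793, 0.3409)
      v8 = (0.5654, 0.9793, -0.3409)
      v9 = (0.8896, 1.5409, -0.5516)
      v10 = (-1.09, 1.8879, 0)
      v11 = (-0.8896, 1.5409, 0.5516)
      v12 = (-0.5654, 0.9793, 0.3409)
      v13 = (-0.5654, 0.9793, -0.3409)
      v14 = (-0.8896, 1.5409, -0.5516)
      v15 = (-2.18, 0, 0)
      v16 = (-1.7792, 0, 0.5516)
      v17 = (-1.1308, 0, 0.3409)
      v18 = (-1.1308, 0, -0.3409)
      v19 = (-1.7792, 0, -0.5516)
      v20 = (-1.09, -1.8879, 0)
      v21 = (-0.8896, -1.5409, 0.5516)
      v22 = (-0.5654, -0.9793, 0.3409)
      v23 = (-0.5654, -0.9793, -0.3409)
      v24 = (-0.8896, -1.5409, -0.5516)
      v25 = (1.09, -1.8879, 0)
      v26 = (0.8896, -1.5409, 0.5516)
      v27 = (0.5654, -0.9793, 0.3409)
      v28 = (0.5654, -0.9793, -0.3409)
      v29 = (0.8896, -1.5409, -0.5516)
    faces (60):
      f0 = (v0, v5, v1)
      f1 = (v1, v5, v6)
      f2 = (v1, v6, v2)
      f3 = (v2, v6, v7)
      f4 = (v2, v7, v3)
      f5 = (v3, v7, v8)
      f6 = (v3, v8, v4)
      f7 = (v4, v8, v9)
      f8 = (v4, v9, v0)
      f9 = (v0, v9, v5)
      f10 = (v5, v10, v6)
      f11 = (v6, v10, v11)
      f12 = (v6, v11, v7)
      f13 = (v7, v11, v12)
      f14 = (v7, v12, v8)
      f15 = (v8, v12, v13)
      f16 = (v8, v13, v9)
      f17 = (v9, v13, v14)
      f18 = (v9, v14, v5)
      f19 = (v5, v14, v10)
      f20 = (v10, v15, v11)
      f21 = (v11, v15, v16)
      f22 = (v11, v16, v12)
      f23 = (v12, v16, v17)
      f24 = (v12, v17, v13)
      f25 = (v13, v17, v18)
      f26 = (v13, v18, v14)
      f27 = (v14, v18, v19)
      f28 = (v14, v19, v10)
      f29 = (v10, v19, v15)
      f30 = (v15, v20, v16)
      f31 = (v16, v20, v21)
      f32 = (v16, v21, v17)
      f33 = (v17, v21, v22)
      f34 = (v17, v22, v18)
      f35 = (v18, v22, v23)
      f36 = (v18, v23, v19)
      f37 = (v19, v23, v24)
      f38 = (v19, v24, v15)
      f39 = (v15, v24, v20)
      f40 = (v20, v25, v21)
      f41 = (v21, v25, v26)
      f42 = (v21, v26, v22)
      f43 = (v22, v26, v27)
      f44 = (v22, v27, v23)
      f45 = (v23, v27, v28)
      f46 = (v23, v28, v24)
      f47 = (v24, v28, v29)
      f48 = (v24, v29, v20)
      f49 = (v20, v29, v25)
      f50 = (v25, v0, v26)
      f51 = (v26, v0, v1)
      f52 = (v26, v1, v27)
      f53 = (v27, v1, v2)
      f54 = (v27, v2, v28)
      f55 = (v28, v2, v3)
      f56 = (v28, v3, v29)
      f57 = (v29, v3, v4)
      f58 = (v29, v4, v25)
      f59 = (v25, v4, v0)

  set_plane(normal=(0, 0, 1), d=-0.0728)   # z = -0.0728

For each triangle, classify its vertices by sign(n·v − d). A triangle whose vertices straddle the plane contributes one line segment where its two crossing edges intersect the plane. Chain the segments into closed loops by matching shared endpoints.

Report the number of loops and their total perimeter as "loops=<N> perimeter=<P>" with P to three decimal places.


Straddling triangles (24 of 60):
  (v2,v7,v3) [++-] → (0.908471, 0.385084, -0.0728)–(1.1308, 0, -0.0728)  len=0.4447
  (v3,v7,v8) [-+-] → (0.908471, 0.385084, -0.0728)–(0.5654, 0.9793, -0.0728)  len=0.6861
  (v4,v9,v0) [--+] → (2.00969, 0.203368, -0.0728)–(2.1271, 0, -0.0728)  len=0.2348
  (v0,v9,v5) [+-+] → (2.00969, 0.203368, -0.0728)–(1.06355, 1.8421, -0.0728)  len=1.8923
  (v7,v12,v8) [++-] → (0.120743, 0.9793, -0.0728)–(0.5654, 0.9793, -0.0728)  len=0.4447
  (v8,v12,v13) [-+-] → (0.120743, 0.9793, -0.0728)–(-0.5654, 0.9793, -0.0728)  len=0.6861
  (v9,v14,v5) [--+] → (0.828733, 1.8421, -0.0728)–(1.06355, 1.8421, -0.0728)  len=0.2348
  (v5,v14,v10) [+-+] → (0.828733, 1.8421, -0.0728)–(-1.06355, 1.8421, -0.0728)  len=1.8923
  (v12,v17,v13) [++-] → (-0.787729, 0.594216, -0.0728)–(-0.5654, 0.9793, -0.0728)  len=0.4447
  (v13,v17,v18) [-+-] → (-0.787729, 0.594216, -0.0728)–(-1.1308, 0, -0.0728)  len=0.6861
  (v14,v19,v10) [--+] → (-1.18096, 1.63874, -0.0728)–(-1.06355, 1.8421, -0.0728)  len=0.2348
  (v10,v19,v15) [+-+] → (-1.18096, 1.63874, -0.0728)–(-2.1271, 0, -0.0728)  len=1.8923
  (v17,v22,v18) [++-] → (-0.908471, -0.385084, -0.0728)–(-1.1308, 0, -0.0728)  len=0.4447
  (v18,v22,v23) [-+-] → (-0.908471, -0.385084, -0.0728)–(-0.5654, -0.9793, -0.0728)  len=0.6861
  (v19,v24,v15) [--+] → (-2.00969, -0.203368, -0.0728)–(-2.1271, 0, -0.0728)  len=0.2348
  (v15,v24,v20) [+-+] → (-2.00969, -0.203368, -0.0728)–(-1.06355, -1.8421, -0.0728)  len=1.8923
  (v22,v27,v23) [++-] → (-0.120743, -0.9793, -0.0728)–(-0.5654, -0.9793, -0.0728)  len=0.4447
  (v23,v27,v28) [-+-] → (-0.120743, -0.9793, -0.0728)–(0.5654, -0.9793, -0.0728)  len=0.6861
  (v24,v29,v20) [--+] → (-0.828733, -1.8421, -0.0728)–(-1.06355, -1.8421, -0.0728)  len=0.2348
  (v20,v29,v25) [+-+] → (-0.828733, -1.8421, -0.0728)–(1.06355, -1.8421, -0.0728)  len=1.8923
  (v27,v2,v28) [++-] → (0.787729, -0.594216, -0.0728)–(0.5654, -0.9793, -0.0728)  len=0.4447
  (v28,v2,v3) [-+-] → (0.787729, -0.594216, -0.0728)–(1.1308, 0, -0.0728)  len=0.6861
  (v29,v4,v25) [--+] → (1.18096, -1.63874, -0.0728)–(1.06355, -1.8421, -0.0728)  len=0.2348
  (v25,v4,v0) [+-+] → (1.18096, -1.63874, -0.0728)–(2.1271, 0, -0.0728)  len=1.8923

Chained into 2 loop(s):
  loop 1: 12 segments, perimeter = 6.7848
  loop 2: 12 segments, perimeter = 12.7625
Total perimeter = 19.547

loops=2 perimeter=19.547


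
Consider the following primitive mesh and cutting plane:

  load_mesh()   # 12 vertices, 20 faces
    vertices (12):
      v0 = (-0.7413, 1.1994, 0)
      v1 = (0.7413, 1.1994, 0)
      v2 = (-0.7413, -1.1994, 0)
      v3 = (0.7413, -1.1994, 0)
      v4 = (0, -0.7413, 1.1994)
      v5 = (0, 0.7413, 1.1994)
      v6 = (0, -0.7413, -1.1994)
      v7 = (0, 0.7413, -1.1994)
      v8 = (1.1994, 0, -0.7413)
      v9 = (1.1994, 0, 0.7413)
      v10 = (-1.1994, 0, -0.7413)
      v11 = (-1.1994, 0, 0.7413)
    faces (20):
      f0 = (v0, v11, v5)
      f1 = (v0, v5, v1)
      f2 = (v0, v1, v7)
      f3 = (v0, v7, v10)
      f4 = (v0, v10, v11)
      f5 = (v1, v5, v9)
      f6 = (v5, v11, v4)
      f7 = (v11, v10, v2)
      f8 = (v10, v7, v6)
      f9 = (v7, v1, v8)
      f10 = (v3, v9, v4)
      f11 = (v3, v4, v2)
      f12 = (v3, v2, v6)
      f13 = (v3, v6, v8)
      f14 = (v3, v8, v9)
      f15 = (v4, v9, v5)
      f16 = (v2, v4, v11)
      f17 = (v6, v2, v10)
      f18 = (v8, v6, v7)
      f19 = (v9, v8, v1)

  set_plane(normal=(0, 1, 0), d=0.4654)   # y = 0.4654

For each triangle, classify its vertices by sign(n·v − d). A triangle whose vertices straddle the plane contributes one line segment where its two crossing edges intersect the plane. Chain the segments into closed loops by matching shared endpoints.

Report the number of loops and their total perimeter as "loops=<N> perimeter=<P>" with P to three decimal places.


Straddling triangles (10 of 20):
  (v0,v11,v5) [+-+] → (-1.02164, 0.4654, 0.453655)–(-0.446397, 0.4654, 1.0289)  len=0.8135
  (v0,v7,v10) [++-] → (-0.446397, 0.4654, -1.0289)–(-1.02164, 0.4654, -0.453655)  len=0.8135
  (v0,v10,v11) [+--] → (-1.02164, 0.4654, -0.453655)–(-1.02164, 0.4654, 0.453655)  len=0.9073
  (v1,v5,v9) [++-] → (0.446397, 0.4654, 1.0289)–(1.02164, 0.4654, 0.453655)  len=0.8135
  (v5,v11,v4) [+--] → (-0.446397, 0.4654, 1.0289)–(0, 0.4654, 1.1994)  len=0.4778
  (v10,v7,v6) [-+-] → (-0.446397, 0.4654, -1.0289)–(0, 0.4654, -1.1994)  len=0.4778
  (v7,v1,v8) [++-] → (1.02164, 0.4654, -0.453655)–(0.446397, 0.4654, -1.0289)  len=0.8135
  (v4,v9,v5) [--+] → (0.446397, 0.4654, 1.0289)–(0, 0.4654, 1.1994)  len=0.4778
  (v8,v6,v7) [--+] → (0, 0.4654, -1.1994)–(0.446397, 0.4654, -1.0289)  len=0.4778
  (v9,v8,v1) [--+] → (1.02164, 0.4654, -0.453655)–(1.02164, 0.4654, 0.453655)  len=0.9073

Chained into 1 loop(s):
  loop 1: 10 segments, perimeter = 6.9801
Total perimeter = 6.980

loops=1 perimeter=6.980


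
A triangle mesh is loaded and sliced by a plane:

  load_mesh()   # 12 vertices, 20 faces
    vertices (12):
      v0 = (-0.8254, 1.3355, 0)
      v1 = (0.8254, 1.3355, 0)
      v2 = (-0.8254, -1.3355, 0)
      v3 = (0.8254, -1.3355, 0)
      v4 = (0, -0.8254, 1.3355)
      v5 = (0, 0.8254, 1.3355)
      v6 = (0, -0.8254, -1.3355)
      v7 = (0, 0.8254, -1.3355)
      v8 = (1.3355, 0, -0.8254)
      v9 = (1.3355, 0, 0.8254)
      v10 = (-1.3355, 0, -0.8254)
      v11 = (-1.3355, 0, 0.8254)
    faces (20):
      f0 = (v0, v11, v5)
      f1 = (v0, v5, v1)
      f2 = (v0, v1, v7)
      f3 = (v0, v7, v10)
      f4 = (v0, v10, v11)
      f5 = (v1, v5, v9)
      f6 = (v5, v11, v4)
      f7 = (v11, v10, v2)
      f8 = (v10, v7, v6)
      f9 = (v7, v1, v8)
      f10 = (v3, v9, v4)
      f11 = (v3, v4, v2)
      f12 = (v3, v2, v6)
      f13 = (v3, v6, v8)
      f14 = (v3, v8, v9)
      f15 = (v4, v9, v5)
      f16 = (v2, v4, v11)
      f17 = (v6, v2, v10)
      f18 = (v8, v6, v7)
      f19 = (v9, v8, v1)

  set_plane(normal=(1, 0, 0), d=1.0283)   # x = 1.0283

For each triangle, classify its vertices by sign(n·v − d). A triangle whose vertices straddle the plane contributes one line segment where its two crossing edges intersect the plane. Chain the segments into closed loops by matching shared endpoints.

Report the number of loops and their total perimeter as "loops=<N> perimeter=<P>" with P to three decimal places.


Straddling triangles (8 of 20):
  (v1,v5,v9) [--+] → (1.0283, 0.189864, 0.942736)–(1.0283, 0.804285, 0.328315)  len=0.8689
  (v7,v1,v8) [--+] → (1.0283, 0.804285, -0.328315)–(1.0283, 0.189864, -0.942736)  len=0.8689
  (v3,v9,v4) [-+-] → (1.0283, -0.804285, 0.328315)–(1.0283, -0.189864, 0.942736)  len=0.8689
  (v3,v6,v8) [--+] → (1.0283, -0.189864, -0.942736)–(1.0283, -0.804285, -0.328315)  len=0.8689
  (v3,v8,v9) [-++] → (1.0283, -0.804285, -0.328315)–(1.0283, -0.804285, 0.328315)  len=0.6566
  (v4,v9,v5) [-+-] → (1.0283, -0.189864, 0.942736)–(1.0283, 0.189864, 0.942736)  len=0.3797
  (v8,v6,v7) [+--] → (1.0283, -0.189864, -0.942736)–(1.0283, 0.189864, -0.942736)  len=0.3797
  (v9,v8,v1) [++-] → (1.0283, 0.804285, -0.328315)–(1.0283, 0.804285, 0.328315)  len=0.6566

Chained into 1 loop(s):
  loop 1: 8 segments, perimeter = 5.5484
Total perimeter = 5.548

loops=1 perimeter=5.548


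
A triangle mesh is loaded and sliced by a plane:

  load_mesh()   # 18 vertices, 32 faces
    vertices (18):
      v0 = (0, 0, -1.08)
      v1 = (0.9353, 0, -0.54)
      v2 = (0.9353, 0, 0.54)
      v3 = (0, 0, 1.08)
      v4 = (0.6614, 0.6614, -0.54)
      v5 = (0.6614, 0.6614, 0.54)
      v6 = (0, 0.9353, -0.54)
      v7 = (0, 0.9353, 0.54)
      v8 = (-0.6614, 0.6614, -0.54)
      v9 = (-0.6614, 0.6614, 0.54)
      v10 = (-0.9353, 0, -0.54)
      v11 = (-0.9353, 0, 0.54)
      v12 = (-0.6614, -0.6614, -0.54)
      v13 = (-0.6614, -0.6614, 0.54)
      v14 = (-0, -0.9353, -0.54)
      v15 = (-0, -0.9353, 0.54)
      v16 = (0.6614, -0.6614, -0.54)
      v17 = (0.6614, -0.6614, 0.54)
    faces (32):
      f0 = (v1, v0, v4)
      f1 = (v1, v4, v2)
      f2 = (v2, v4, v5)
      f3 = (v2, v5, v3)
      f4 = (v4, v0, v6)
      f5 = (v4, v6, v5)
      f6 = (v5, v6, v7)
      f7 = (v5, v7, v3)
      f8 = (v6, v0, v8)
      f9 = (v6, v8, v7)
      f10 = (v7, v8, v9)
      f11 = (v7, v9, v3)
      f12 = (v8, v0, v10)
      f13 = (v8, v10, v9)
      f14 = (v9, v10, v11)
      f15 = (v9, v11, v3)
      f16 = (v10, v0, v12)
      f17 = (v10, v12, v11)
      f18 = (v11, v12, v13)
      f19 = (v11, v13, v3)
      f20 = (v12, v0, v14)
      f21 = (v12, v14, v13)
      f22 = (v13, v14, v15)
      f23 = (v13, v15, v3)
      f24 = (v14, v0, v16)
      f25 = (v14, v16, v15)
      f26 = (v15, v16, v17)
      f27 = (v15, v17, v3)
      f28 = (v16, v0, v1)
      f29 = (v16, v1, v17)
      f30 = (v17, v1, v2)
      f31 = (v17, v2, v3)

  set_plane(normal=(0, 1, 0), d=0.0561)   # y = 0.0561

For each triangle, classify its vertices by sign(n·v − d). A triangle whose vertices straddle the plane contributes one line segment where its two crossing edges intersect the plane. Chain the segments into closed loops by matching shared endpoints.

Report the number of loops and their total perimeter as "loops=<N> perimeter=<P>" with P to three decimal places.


loops=1 perimeter=6.344

Straddling triangles (12 of 32):
  (v1,v0,v4) [--+] → (0.0561, 0.0561, -1.0342)–(0.912068, 0.0561, -0.54)  len=0.9884
  (v1,v4,v2) [-+-] → (0.912068, 0.0561, -0.54)–(0.912068, 0.0561, 0.448394)  len=0.9884
  (v2,v4,v5) [-++] → (0.912068, 0.0561, 0.448394)–(0.912068, 0.0561, 0.54)  len=0.0916
  (v2,v5,v3) [-+-] → (0.912068, 0.0561, 0.54)–(0.0561, 0.0561, 1.0342)  len=0.9884
  (v4,v0,v6) [+-+] → (0.0561, 0.0561, -1.0342)–(0, 0.0561, -1.04761)  len=0.0577
  (v5,v7,v3) [++-] → (0, 0.0561, 1.04761)–(0.0561, 0.0561, 1.0342)  len=0.0577
  (v6,v0,v8) [+-+] → (0, 0.0561, -1.04761)–(-0.0561, 0.0561, -1.0342)  len=0.0577
  (v7,v9,v3) [++-] → (-0.0561, 0.0561, 1.0342)–(0, 0.0561, 1.04761)  len=0.0577
  (v8,v0,v10) [+--] → (-0.0561, 0.0561, -1.0342)–(-0.912068, 0.0561, -0.54)  len=0.9884
  (v8,v10,v9) [+-+] → (-0.912068, 0.0561, -0.54)–(-0.912068, 0.0561, -0.448394)  len=0.0916
  (v9,v10,v11) [+--] → (-0.912068, 0.0561, -0.448394)–(-0.912068, 0.0561, 0.54)  len=0.9884
  (v9,v11,v3) [+--] → (-0.912068, 0.0561, 0.54)–(-0.0561, 0.0561, 1.0342)  len=0.9884

Chained into 1 loop(s):
  loop 1: 12 segments, perimeter = 6.3443
Total perimeter = 6.344


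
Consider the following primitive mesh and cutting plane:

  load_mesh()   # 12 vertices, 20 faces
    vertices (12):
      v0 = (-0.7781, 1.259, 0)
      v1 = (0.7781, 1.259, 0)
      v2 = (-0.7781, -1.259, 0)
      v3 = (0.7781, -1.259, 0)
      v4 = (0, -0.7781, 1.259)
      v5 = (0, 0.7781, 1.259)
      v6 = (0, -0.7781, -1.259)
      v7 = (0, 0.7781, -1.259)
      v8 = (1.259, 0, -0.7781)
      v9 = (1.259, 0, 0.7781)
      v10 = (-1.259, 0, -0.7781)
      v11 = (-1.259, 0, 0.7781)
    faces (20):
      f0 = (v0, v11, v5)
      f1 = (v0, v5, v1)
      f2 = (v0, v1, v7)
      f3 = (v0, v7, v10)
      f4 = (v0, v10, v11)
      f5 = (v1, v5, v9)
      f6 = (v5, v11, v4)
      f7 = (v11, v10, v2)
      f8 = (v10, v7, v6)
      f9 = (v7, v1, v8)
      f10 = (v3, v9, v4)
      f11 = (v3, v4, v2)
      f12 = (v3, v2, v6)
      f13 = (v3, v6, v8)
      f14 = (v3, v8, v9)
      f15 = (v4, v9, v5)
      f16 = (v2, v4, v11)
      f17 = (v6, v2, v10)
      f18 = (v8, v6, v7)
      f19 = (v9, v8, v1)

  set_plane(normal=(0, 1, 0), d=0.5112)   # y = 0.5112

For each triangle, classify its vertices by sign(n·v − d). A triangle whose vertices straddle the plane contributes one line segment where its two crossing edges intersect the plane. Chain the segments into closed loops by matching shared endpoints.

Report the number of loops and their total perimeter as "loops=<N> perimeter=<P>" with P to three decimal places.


loops=1 perimeter=7.272

Straddling triangles (10 of 20):
  (v0,v11,v5) [+-+] → (-1.06374, 0.5112, 0.462163)–(-0.431856, 0.5112, 1.09404)  len=0.8936
  (v0,v7,v10) [++-] → (-0.431856, 0.5112, -1.09404)–(-1.06374, 0.5112, -0.462163)  len=0.8936
  (v0,v10,v11) [+--] → (-1.06374, 0.5112, -0.462163)–(-1.06374, 0.5112, 0.462163)  len=0.9243
  (v1,v5,v9) [++-] → (0.431856, 0.5112, 1.09404)–(1.06374, 0.5112, 0.462163)  len=0.8936
  (v5,v11,v4) [+--] → (-0.431856, 0.5112, 1.09404)–(0, 0.5112, 1.259)  len=0.4623
  (v10,v7,v6) [-+-] → (-0.431856, 0.5112, -1.09404)–(0, 0.5112, -1.259)  len=0.4623
  (v7,v1,v8) [++-] → (1.06374, 0.5112, -0.462163)–(0.431856, 0.5112, -1.09404)  len=0.8936
  (v4,v9,v5) [--+] → (0.431856, 0.5112, 1.09404)–(0, 0.5112, 1.259)  len=0.4623
  (v8,v6,v7) [--+] → (0, 0.5112, -1.259)–(0.431856, 0.5112, -1.09404)  len=0.4623
  (v9,v8,v1) [--+] → (1.06374, 0.5112, -0.462163)–(1.06374, 0.5112, 0.462163)  len=0.9243

Chained into 1 loop(s):
  loop 1: 10 segments, perimeter = 7.2723
Total perimeter = 7.272


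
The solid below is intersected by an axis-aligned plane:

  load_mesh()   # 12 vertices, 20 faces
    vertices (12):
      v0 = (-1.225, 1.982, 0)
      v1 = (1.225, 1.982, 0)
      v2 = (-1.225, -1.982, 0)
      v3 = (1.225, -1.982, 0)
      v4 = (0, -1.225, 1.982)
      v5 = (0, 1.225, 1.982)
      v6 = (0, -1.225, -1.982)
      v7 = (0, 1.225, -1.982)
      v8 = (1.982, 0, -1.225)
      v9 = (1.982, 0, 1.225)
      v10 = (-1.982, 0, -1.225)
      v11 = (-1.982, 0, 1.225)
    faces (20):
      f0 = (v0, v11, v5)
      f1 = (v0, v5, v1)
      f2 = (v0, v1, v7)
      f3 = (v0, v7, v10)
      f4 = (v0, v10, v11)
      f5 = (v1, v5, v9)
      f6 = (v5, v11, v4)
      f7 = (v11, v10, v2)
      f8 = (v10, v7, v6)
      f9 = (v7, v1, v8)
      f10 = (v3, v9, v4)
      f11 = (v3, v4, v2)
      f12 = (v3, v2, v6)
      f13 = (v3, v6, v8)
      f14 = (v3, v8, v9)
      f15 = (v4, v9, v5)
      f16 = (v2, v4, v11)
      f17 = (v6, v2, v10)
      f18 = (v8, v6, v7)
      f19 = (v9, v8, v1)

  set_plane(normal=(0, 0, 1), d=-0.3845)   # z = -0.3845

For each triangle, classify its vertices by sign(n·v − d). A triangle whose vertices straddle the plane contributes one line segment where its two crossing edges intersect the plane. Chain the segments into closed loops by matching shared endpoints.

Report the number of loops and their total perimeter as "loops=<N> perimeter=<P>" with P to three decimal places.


loops=1 perimeter=12.461

Straddling triangles (10 of 20):
  (v0,v1,v7) [++-] → (0.987355, 1.83515, -0.3845)–(-0.987355, 1.83515, -0.3845)  len=1.9747
  (v0,v7,v10) [+--] → (-0.987355, 1.83515, -0.3845)–(-1.46261, 1.35989, -0.3845)  len=0.6721
  (v0,v10,v11) [+-+] → (-1.46261, 1.35989, -0.3845)–(-1.982, 0, -0.3845)  len=1.4557
  (v11,v10,v2) [+-+] → (-1.982, 0, -0.3845)–(-1.46261, -1.35989, -0.3845)  len=1.4557
  (v7,v1,v8) [-+-] → (0.987355, 1.83515, -0.3845)–(1.46261, 1.35989, -0.3845)  len=0.6721
  (v3,v2,v6) [++-] → (-0.987355, -1.83515, -0.3845)–(0.987355, -1.83515, -0.3845)  len=1.9747
  (v3,v6,v8) [+--] → (0.987355, -1.83515, -0.3845)–(1.46261, -1.35989, -0.3845)  len=0.6721
  (v3,v8,v9) [+-+] → (1.46261, -1.35989, -0.3845)–(1.982, 0, -0.3845)  len=1.4557
  (v6,v2,v10) [-+-] → (-0.987355, -1.83515, -0.3845)–(-1.46261, -1.35989, -0.3845)  len=0.6721
  (v9,v8,v1) [+-+] → (1.982, 0, -0.3845)–(1.46261, 1.35989, -0.3845)  len=1.4557

Chained into 1 loop(s):
  loop 1: 10 segments, perimeter = 12.4607
Total perimeter = 12.461


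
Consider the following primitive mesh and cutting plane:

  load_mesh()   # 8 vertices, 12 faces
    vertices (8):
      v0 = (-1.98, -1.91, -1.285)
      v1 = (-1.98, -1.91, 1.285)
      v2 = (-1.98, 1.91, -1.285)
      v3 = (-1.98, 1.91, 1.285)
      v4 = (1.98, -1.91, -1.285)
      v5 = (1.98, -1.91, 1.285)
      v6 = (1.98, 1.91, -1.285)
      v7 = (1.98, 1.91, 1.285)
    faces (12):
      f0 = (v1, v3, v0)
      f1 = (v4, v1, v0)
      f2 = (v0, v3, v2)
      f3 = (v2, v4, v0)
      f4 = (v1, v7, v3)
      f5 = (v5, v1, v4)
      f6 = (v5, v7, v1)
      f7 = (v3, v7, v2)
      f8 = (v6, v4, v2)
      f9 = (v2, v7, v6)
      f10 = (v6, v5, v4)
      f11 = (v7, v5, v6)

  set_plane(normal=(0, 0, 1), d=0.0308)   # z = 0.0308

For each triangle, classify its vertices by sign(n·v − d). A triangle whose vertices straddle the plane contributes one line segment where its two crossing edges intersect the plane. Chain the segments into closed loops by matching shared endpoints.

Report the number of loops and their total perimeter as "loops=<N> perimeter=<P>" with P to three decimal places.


loops=1 perimeter=15.560

Straddling triangles (8 of 12):
  (v1,v3,v0) [++-] → (-1.98, 0.0457805, 0.0308)–(-1.98, -1.91, 0.0308)  len=1.9558
  (v4,v1,v0) [-+-] → (-0.0474584, -1.91, 0.0308)–(-1.98, -1.91, 0.0308)  len=1.9325
  (v0,v3,v2) [-+-] → (-1.98, 0.0457805, 0.0308)–(-1.98, 1.91, 0.0308)  len=1.8642
  (v5,v1,v4) [++-] → (-0.0474584, -1.91, 0.0308)–(1.98, -1.91, 0.0308)  len=2.0275
  (v3,v7,v2) [++-] → (0.0474584, 1.91, 0.0308)–(-1.98, 1.91, 0.0308)  len=2.0275
  (v2,v7,v6) [-+-] → (0.0474584, 1.91, 0.0308)–(1.98, 1.91, 0.0308)  len=1.9325
  (v6,v5,v4) [-+-] → (1.98, -0.0457805, 0.0308)–(1.98, -1.91, 0.0308)  len=1.8642
  (v7,v5,v6) [++-] → (1.98, -0.0457805, 0.0308)–(1.98, 1.91, 0.0308)  len=1.9558

Chained into 1 loop(s):
  loop 1: 8 segments, perimeter = 15.5600
Total perimeter = 15.560


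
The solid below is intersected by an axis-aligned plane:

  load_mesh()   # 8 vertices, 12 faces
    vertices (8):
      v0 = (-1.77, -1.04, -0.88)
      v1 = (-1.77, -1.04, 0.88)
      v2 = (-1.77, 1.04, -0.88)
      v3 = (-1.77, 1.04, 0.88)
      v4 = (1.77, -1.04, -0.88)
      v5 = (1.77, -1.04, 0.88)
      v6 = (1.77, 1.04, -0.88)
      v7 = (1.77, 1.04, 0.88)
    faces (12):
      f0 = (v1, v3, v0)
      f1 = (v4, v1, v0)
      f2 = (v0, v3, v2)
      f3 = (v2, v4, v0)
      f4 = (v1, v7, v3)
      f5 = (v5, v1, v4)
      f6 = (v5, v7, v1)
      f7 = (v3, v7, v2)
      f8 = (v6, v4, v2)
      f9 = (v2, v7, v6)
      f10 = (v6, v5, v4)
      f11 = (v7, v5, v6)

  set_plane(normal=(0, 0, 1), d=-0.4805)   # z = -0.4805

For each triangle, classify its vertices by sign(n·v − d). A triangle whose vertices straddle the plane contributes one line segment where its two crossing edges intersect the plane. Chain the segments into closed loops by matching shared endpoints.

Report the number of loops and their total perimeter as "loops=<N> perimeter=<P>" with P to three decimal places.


loops=1 perimeter=11.240

Straddling triangles (8 of 12):
  (v1,v3,v0) [++-] → (-1.77, -0.567864, -0.4805)–(-1.77, -1.04, -0.4805)  len=0.4721
  (v4,v1,v0) [-+-] → (0.96646, -1.04, -0.4805)–(-1.77, -1.04, -0.4805)  len=2.7365
  (v0,v3,v2) [-+-] → (-1.77, -0.567864, -0.4805)–(-1.77, 1.04, -0.4805)  len=1.6079
  (v5,v1,v4) [++-] → (0.96646, -1.04, -0.4805)–(1.77, -1.04, -0.4805)  len=0.8035
  (v3,v7,v2) [++-] → (-0.96646, 1.04, -0.4805)–(-1.77, 1.04, -0.4805)  len=0.8035
  (v2,v7,v6) [-+-] → (-0.96646, 1.04, -0.4805)–(1.77, 1.04, -0.4805)  len=2.7365
  (v6,v5,v4) [-+-] → (1.77, 0.567864, -0.4805)–(1.77, -1.04, -0.4805)  len=1.6079
  (v7,v5,v6) [++-] → (1.77, 0.567864, -0.4805)–(1.77, 1.04, -0.4805)  len=0.4721

Chained into 1 loop(s):
  loop 1: 8 segments, perimeter = 11.2400
Total perimeter = 11.240


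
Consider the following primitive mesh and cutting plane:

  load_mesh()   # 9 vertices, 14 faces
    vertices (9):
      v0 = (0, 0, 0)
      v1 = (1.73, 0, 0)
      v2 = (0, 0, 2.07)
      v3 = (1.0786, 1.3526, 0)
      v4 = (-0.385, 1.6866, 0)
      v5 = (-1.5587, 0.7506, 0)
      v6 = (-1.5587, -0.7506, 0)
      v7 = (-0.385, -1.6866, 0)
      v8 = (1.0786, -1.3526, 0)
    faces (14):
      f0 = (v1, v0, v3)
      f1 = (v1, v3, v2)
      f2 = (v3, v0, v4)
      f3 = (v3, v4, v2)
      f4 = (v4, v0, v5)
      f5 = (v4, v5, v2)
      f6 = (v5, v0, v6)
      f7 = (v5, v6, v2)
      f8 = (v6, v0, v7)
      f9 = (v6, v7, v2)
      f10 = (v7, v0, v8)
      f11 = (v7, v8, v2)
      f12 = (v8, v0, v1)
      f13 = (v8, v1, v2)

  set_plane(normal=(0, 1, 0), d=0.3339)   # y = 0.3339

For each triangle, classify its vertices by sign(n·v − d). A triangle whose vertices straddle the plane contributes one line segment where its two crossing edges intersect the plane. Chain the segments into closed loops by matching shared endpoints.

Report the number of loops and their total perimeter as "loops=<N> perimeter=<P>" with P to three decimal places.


Straddling triangles (8 of 14):
  (v1,v0,v3) [--+] → (0.266261, 0.3339, 0)–(1.5692, 0.3339, 0)  len=1.3029
  (v1,v3,v2) [-+-] → (1.5692, 0.3339, 0)–(0.266261, 0.3339, 1.559)  len=2.0318
  (v3,v0,v4) [+-+] → (0.266261, 0.3339, 0)–(-0.0762193, 0.3339, 0)  len=0.3425
  (v3,v4,v2) [++-] → (-0.0762193, 0.3339, 1.6602)–(0.266261, 0.3339, 1.559)  len=0.3571
  (v4,v0,v5) [+-+] → (-0.0762193, 0.3339, 0)–(-0.693379, 0.3339, 0)  len=0.6172
  (v4,v5,v2) [++-] → (-0.693379, 0.3339, 1.14917)–(-0.0762193, 0.3339, 1.6602)  len=0.8013
  (v5,v0,v6) [+--] → (-0.693379, 0.3339, 0)–(-1.5587, 0.3339, 0)  len=0.8653
  (v5,v6,v2) [+--] → (-1.5587, 0.3339, 0)–(-0.693379, 0.3339, 1.14917)  len=1.4385

Chained into 1 loop(s):
  loop 1: 8 segments, perimeter = 7.7566
Total perimeter = 7.757

loops=1 perimeter=7.757


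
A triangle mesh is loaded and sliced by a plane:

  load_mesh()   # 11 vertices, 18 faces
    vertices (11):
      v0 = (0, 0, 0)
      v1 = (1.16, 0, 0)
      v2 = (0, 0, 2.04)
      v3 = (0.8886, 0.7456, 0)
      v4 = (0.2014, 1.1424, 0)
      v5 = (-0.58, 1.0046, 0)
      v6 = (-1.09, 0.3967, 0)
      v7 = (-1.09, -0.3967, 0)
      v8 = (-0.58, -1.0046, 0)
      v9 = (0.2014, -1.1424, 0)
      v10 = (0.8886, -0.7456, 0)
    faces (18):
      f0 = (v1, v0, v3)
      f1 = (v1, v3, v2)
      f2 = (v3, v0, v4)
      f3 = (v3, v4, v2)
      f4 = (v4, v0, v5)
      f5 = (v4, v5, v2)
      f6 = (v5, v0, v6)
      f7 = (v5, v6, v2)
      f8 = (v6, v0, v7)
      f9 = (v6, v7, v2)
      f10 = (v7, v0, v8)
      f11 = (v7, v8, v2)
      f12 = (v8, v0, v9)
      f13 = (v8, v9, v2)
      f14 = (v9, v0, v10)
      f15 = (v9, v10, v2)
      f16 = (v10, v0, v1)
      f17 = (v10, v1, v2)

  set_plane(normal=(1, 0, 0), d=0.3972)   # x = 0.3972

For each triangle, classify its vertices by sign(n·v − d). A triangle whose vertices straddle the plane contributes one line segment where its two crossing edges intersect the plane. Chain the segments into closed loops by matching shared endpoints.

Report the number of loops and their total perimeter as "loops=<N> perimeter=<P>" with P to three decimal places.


Straddling triangles (8 of 18):
  (v1,v0,v3) [+-+] → (0.3972, 0, 0)–(0.3972, 0.33328, 0)  len=0.3333
  (v1,v3,v2) [++-] → (0.3972, 0.33328, 1.12813)–(0.3972, 0, 1.34148)  len=0.3957
  (v3,v0,v4) [+--] → (0.3972, 0.33328, 0)–(0.3972, 1.02934, 0)  len=0.6961
  (v3,v4,v2) [+--] → (0.3972, 1.02934, 0)–(0.3972, 0.33328, 1.12813)  len=1.3256
  (v9,v0,v10) [--+] → (0.3972, -0.33328, 0)–(0.3972, -1.02934, 0)  len=0.6961
  (v9,v10,v2) [-+-] → (0.3972, -1.02934, 0)–(0.3972, -0.33328, 1.12813)  len=1.3256
  (v10,v0,v1) [+-+] → (0.3972, -0.33328, 0)–(0.3972, 0, 0)  len=0.3333
  (v10,v1,v2) [++-] → (0.3972, 0, 1.34148)–(0.3972, -0.33328, 1.12813)  len=0.3957

Chained into 1 loop(s):
  loop 1: 8 segments, perimeter = 5.5013
Total perimeter = 5.501

loops=1 perimeter=5.501


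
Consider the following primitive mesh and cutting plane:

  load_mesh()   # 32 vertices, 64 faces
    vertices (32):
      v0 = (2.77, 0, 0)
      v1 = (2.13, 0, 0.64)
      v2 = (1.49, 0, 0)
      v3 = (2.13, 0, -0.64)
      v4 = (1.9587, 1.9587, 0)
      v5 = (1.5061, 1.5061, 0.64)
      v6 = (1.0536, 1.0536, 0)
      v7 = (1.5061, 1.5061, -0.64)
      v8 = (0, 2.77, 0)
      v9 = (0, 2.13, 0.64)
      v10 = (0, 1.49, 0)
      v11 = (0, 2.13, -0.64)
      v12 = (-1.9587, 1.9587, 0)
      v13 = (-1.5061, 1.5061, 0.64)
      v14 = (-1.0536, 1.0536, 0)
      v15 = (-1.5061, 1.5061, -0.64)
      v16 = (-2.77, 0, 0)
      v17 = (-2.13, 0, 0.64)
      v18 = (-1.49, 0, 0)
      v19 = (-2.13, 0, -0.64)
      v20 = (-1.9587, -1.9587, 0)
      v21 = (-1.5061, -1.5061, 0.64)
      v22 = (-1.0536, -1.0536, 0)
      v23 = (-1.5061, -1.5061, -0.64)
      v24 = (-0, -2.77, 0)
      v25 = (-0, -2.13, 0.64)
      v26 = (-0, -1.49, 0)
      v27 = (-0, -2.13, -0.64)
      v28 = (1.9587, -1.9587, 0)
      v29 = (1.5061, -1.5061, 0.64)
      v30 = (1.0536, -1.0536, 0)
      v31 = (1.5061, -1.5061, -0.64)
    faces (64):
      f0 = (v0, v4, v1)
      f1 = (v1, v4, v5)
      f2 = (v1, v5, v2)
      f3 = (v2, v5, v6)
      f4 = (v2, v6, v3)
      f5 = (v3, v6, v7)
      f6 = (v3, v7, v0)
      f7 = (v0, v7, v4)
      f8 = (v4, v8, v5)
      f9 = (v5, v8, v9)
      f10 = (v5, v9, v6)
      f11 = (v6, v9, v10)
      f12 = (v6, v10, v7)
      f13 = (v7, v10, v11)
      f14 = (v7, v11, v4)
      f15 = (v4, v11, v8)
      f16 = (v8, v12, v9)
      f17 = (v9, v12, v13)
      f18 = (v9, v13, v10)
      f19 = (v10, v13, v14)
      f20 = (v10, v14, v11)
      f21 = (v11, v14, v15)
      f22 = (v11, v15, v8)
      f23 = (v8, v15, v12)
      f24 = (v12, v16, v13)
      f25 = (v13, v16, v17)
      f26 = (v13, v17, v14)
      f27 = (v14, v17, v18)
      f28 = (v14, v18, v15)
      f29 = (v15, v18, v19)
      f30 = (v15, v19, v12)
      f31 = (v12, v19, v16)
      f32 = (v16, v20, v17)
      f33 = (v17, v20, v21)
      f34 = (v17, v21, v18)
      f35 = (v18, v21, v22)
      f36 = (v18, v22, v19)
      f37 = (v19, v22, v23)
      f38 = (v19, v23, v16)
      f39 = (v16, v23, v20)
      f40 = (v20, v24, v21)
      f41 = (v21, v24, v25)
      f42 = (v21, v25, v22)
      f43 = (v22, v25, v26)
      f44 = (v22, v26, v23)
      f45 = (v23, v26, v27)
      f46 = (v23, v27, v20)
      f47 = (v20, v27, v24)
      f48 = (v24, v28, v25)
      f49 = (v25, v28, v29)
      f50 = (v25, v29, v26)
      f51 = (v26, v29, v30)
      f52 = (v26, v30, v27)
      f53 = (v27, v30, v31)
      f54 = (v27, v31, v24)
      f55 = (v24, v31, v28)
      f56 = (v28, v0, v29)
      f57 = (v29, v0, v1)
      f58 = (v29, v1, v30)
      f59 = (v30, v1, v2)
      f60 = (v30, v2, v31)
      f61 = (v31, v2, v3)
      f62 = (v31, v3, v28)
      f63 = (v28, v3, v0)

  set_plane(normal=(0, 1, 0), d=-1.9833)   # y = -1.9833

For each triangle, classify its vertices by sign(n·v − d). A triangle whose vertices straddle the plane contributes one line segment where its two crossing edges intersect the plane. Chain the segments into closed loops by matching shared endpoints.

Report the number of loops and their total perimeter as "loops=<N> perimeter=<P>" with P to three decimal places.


Straddling triangles (14 of 64):
  (v20,v24,v21) [+-+] → (-1.89931, -1.9833, 0)–(-0.937455, -1.9833, 0.398361)  len=1.0411
  (v21,v24,v25) [+--] → (-0.937455, -1.9833, 0.398361)–(-0.354135, -1.9833, 0.64)  len=0.6314
  (v21,v25,v22) [+-+] → (-0.354135, -1.9833, 0.64)–(-0.143593, -1.9833, 0.552776)  len=0.2279
  (v22,v25,v26) [+-+] → (-0.143593, -1.9833, 0.552776)–(0, -1.9833, 0.4933)  len=0.1554
  (v23,v26,v27) [++-] → (0, -1.9833, -0.4933)–(-0.354135, -1.9833, -0.64)  len=0.3833
  (v23,v27,v20) [+-+] → (-0.354135, -1.9833, -0.64)–(-1.67742, -1.9833, -0.0919089)  len=1.4323
  (v20,v27,v24) [+--] → (-1.67742, -1.9833, -0.0919089)–(-1.89931, -1.9833, 0)  len=0.2402
  (v24,v28,v25) [-+-] → (1.89931, -1.9833, 0)–(1.67742, -1.9833, 0.0919089)  len=0.2402
  (v25,v28,v29) [-++] → (1.67742, -1.9833, 0.0919089)–(0.354135, -1.9833, 0.64)  len=1.4323
  (v25,v29,v26) [-++] → (0.354135, -1.9833, 0.64)–(0, -1.9833, 0.4933)  len=0.3833
  (v26,v30,v27) [++-] → (0.143593, -1.9833, -0.552776)–(0, -1.9833, -0.4933)  len=0.1554
  (v27,v30,v31) [-++] → (0.143593, -1.9833, -0.552776)–(0.354135, -1.9833, -0.64)  len=0.2279
  (v27,v31,v24) [-+-] → (0.354135, -1.9833, -0.64)–(0.937455, -1.9833, -0.398361)  len=0.6314
  (v24,v31,v28) [-++] → (0.937455, -1.9833, -0.398361)–(1.89931, -1.9833, 0)  len=1.0411

Chained into 1 loop(s):
  loop 1: 14 segments, perimeter = 8.2232
Total perimeter = 8.223

loops=1 perimeter=8.223
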